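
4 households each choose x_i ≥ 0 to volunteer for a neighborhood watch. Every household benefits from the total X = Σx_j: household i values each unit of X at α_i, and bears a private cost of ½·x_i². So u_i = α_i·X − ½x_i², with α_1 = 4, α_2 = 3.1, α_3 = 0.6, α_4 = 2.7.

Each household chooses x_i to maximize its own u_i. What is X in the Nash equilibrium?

10.4

Household i's FOC: ∂u_i/∂x_i = α_i − x_i = 0, so x_i* = α_i.
NE contributions = (4, 3.1, 0.6, 2.7); X = 10.4.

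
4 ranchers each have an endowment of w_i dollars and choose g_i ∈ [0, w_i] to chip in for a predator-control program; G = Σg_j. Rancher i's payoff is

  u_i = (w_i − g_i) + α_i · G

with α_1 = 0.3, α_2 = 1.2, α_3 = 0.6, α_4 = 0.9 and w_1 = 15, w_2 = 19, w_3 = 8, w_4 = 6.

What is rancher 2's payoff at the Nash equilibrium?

∂u_i/∂g_i = α_i − 1, so rancher i contributes w_i if α_i > 1, else 0.
α_i > 1 for i ∈ {2}; NE contributions (0, 19, 0, 0), G = 19.
u_2 = (19 − 19) + 1.2·19 = 22.8.

22.8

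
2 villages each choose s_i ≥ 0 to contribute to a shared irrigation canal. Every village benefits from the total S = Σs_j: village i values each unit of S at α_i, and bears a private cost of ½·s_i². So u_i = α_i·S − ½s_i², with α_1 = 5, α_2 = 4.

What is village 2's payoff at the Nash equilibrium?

Village i's FOC: ∂u_i/∂s_i = α_i − s_i = 0, so s_i* = α_i.
NE contributions = (5, 4); S = 9.
u_2 = α_2·S − ½·(s_2)² = 4·9 − ½·4² = 28.

28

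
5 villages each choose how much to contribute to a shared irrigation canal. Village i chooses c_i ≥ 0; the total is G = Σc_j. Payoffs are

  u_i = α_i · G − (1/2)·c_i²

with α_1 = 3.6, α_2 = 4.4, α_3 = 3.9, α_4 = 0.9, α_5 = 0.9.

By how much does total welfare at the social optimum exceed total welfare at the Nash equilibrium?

Village i's FOC: ∂u_i/∂c_i = α_i − c_i = 0, so c_i* = α_i.
NE contributions = (3.6, 4.4, 3.9, 0.9, 0.9); G = 13.7.
W^NE = (Σα)·G − ½Σα_i² = 13.7² − ½·49.15 = 163.115.
Planner sets c_i = Σα_j = 13.7 for every i, so G^SO = 5·13.7 = 68.5.
W^SO = (Σα)·G^SO − ½·5·(Σα)² = (5/2)·13.7² = 469.225.
Deadweight loss = W^SO − W^NE = 306.11.

306.11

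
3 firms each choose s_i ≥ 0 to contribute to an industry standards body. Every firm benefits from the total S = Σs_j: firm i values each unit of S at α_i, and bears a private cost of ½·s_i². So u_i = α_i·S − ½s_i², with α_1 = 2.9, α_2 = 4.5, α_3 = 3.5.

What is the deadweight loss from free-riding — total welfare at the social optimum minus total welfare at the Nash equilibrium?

Firm i's FOC: ∂u_i/∂s_i = α_i − s_i = 0, so s_i* = α_i.
NE contributions = (2.9, 4.5, 3.5); S = 10.9.
W^NE = (Σα)·S − ½Σα_i² = 10.9² − ½·40.91 = 98.355.
Planner sets s_i = Σα_j = 10.9 for every i, so S^SO = 3·10.9 = 32.7.
W^SO = (Σα)·S^SO − ½·3·(Σα)² = (3/2)·10.9² = 178.215.
Deadweight loss = W^SO − W^NE = 79.86.

79.86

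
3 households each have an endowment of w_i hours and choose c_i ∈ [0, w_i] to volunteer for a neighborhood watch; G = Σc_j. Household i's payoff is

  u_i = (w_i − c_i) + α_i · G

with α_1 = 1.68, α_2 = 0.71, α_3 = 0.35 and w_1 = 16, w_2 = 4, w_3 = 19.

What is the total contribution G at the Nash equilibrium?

∂u_i/∂c_i = α_i − 1, so household i contributes w_i if α_i > 1, else 0.
α_i > 1 for i ∈ {1}; NE contributions (16, 0, 0), G = 16.

16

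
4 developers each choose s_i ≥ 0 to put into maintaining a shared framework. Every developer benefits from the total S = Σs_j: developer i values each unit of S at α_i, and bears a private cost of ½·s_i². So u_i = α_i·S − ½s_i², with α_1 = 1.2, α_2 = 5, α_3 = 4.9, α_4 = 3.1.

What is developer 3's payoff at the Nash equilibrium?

57.575

Developer i's FOC: ∂u_i/∂s_i = α_i − s_i = 0, so s_i* = α_i.
NE contributions = (1.2, 5, 4.9, 3.1); S = 14.2.
u_3 = α_3·S − ½·(s_3)² = 4.9·14.2 − ½·4.9² = 57.575.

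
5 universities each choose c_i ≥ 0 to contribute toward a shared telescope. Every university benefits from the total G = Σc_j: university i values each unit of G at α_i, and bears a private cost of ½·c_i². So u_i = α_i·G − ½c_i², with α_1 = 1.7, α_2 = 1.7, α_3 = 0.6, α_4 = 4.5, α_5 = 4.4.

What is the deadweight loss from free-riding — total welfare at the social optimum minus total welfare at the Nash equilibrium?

272.49

University i's FOC: ∂u_i/∂c_i = α_i − c_i = 0, so c_i* = α_i.
NE contributions = (1.7, 1.7, 0.6, 4.5, 4.4); G = 12.9.
W^NE = (Σα)·G − ½Σα_i² = 12.9² − ½·45.75 = 143.535.
Planner sets c_i = Σα_j = 12.9 for every i, so G^SO = 5·12.9 = 64.5.
W^SO = (Σα)·G^SO − ½·5·(Σα)² = (5/2)·12.9² = 416.025.
Deadweight loss = W^SO − W^NE = 272.49.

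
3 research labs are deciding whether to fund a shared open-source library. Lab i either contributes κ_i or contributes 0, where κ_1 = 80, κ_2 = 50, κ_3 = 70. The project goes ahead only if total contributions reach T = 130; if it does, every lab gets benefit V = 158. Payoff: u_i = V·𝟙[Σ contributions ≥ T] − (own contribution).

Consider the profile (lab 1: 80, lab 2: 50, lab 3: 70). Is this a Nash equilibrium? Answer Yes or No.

Total = 200 ≥ 130: provided.
Lab 1 (pledges 80, payoff 78): dropping to 0 → total 120, payoff 0. No gain.
Lab 2 (pledges 50, payoff 108): dropping to 0 → total 150, payoff 158. Profitable deviation.

No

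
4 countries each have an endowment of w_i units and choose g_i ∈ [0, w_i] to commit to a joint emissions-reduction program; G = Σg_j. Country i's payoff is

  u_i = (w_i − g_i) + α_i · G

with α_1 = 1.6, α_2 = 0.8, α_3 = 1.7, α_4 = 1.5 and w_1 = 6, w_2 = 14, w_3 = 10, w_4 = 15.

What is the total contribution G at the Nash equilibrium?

∂u_i/∂g_i = α_i − 1, so country i contributes w_i if α_i > 1, else 0.
α_i > 1 for i ∈ {1, 3, 4}; NE contributions (6, 0, 10, 15), G = 31.

31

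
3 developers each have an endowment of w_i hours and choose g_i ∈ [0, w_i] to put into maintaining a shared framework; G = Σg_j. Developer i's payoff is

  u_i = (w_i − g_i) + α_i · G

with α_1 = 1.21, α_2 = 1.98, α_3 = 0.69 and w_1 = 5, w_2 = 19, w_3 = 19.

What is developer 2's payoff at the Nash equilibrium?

∂u_i/∂g_i = α_i − 1, so developer i contributes w_i if α_i > 1, else 0.
α_i > 1 for i ∈ {1, 2}; NE contributions (5, 19, 0), G = 24.
u_2 = (19 − 19) + 1.98·24 = 47.52.

47.52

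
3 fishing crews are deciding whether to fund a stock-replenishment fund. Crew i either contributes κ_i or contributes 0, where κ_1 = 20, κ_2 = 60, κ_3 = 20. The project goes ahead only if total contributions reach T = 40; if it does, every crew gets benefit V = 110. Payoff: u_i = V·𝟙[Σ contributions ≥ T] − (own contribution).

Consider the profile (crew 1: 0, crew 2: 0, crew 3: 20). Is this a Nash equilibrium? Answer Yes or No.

No

Total = 20 < 40: not provided.
Crew 1 (pledges 0, payoff 0): pledging 20 → total 40, payoff 90. Profitable deviation.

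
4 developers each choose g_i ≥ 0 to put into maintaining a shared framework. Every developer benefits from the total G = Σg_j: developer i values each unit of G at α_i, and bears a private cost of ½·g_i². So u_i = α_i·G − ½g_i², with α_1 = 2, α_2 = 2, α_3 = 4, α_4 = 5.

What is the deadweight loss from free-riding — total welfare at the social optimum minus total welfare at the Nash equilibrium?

193.5

Developer i's FOC: ∂u_i/∂g_i = α_i − g_i = 0, so g_i* = α_i.
NE contributions = (2, 2, 4, 5); G = 13.
W^NE = (Σα)·G − ½Σα_i² = 13² − ½·49 = 144.5.
Planner sets g_i = Σα_j = 13 for every i, so G^SO = 4·13 = 52.
W^SO = (Σα)·G^SO − ½·4·(Σα)² = (4/2)·13² = 338.
Deadweight loss = W^SO − W^NE = 193.5.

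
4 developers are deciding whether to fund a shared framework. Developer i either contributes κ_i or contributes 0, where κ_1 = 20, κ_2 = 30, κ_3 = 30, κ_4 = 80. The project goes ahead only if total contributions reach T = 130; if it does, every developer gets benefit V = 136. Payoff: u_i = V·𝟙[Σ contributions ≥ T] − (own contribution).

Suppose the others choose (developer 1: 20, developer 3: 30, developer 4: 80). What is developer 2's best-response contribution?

Others' total = 130 ≥ 130; contributing adds cost 30 for no extra benefit.
Best response: 0.

0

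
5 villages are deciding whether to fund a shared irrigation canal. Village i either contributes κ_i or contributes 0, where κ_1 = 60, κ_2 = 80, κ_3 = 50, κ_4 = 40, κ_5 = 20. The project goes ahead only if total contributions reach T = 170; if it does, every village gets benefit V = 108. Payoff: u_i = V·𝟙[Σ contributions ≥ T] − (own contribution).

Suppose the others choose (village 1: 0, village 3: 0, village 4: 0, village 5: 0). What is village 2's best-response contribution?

0

Others' total = 0. Even contributing 80 gives 80 < 170: no benefit either way.
Best response: 0.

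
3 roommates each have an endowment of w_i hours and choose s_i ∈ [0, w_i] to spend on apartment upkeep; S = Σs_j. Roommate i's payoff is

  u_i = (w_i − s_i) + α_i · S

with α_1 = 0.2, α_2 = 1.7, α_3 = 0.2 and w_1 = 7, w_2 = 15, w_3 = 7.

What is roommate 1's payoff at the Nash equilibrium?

∂u_i/∂s_i = α_i − 1, so roommate i contributes w_i if α_i > 1, else 0.
α_i > 1 for i ∈ {2}; NE contributions (0, 15, 0), S = 15.
u_1 = (7 − 0) + 0.2·15 = 10.

10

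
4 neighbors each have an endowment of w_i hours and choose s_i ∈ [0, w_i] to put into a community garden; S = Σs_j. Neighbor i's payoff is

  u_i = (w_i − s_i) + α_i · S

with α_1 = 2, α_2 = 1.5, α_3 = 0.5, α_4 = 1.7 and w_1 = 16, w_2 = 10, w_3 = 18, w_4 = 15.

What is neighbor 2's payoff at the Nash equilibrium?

61.5

∂u_i/∂s_i = α_i − 1, so neighbor i contributes w_i if α_i > 1, else 0.
α_i > 1 for i ∈ {1, 2, 4}; NE contributions (16, 10, 0, 15), S = 41.
u_2 = (10 − 10) + 1.5·41 = 61.5.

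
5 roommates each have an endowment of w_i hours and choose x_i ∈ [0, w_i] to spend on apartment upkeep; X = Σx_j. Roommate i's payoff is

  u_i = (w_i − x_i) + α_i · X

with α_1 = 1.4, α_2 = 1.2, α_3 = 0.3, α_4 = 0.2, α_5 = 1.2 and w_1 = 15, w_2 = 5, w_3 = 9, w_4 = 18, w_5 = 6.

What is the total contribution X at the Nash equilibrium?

26

∂u_i/∂x_i = α_i − 1, so roommate i contributes w_i if α_i > 1, else 0.
α_i > 1 for i ∈ {1, 2, 5}; NE contributions (15, 5, 0, 0, 6), X = 26.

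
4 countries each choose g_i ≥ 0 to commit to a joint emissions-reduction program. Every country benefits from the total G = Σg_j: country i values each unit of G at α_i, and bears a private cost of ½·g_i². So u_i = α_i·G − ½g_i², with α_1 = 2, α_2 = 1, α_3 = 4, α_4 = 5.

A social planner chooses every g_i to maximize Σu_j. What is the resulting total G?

Planner FOC: ∂(Σu_j)/∂g_i = (Σα_j) − g_i = 0, so g_i^SO = Σα_j = 12 for every i; G^SO = 48.

48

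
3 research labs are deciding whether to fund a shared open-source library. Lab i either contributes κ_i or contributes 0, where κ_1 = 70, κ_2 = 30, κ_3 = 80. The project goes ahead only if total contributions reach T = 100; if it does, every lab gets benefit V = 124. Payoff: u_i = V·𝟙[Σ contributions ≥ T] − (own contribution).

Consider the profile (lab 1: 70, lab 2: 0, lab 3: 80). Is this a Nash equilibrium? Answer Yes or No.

Total = 150 ≥ 100: provided.
Lab 1 (pledges 70, payoff 54): dropping to 0 → total 80, payoff 0. No gain.
Lab 2 (pledges 0, payoff 124): pledging 30 → total 180, payoff 94. No gain.
Lab 3 (pledges 80, payoff 44): dropping to 0 → total 70, payoff 0. No gain.

Yes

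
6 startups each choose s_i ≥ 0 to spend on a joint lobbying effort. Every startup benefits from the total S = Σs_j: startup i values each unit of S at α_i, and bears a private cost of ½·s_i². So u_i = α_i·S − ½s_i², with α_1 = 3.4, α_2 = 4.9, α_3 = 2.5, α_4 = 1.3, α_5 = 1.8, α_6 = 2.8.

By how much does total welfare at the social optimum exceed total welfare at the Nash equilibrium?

Startup i's FOC: ∂u_i/∂s_i = α_i − s_i = 0, so s_i* = α_i.
NE contributions = (3.4, 4.9, 2.5, 1.3, 1.8, 2.8); S = 16.7.
W^NE = (Σα)·S − ½Σα_i² = 16.7² − ½·54.59 = 251.595.
Planner sets s_i = Σα_j = 16.7 for every i, so S^SO = 6·16.7 = 100.2.
W^SO = (Σα)·S^SO − ½·6·(Σα)² = (6/2)·16.7² = 836.67.
Deadweight loss = W^SO − W^NE = 585.075.

585.075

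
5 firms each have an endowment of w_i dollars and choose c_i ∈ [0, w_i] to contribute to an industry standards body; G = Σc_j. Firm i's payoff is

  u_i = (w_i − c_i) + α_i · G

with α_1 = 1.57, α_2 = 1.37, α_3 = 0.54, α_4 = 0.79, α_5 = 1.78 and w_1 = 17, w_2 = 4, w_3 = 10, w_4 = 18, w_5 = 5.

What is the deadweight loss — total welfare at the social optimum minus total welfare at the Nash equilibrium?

141.4

∂u_i/∂c_i = α_i − 1, so firm i contributes w_i if α_i > 1, else 0.
α_i > 1 for i ∈ {1, 2, 5}; NE contributions (17, 4, 0, 0, 5), G = 26.
W^NE = Σw_i − G^NE + (Σα_i)·G^NE = 54 + 5.05·26 = 185.3.
Planner: ∂(Σu_j)/∂c_i = Σα_j − 1 = 5.05 > 0, so everyone contributes w_i; G^SO = 54, W^SO = 54 + 5.05·54 = 326.7.
Deadweight loss = 141.4.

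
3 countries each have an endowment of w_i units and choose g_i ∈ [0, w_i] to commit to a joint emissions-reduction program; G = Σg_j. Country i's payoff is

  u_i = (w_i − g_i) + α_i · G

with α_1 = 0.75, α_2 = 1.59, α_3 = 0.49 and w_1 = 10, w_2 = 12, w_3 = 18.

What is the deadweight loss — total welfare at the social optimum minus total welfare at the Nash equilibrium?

∂u_i/∂g_i = α_i − 1, so country i contributes w_i if α_i > 1, else 0.
α_i > 1 for i ∈ {2}; NE contributions (0, 12, 0), G = 12.
W^NE = Σw_i − G^NE + (Σα_i)·G^NE = 40 + 1.83·12 = 61.96.
Planner: ∂(Σu_j)/∂g_i = Σα_j − 1 = 1.83 > 0, so everyone contributes w_i; G^SO = 40, W^SO = 40 + 1.83·40 = 113.2.
Deadweight loss = 51.24.

51.24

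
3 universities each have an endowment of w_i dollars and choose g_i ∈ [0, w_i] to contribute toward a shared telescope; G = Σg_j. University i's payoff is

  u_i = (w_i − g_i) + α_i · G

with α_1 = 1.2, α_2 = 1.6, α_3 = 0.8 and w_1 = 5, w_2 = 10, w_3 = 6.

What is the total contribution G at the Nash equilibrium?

15

∂u_i/∂g_i = α_i − 1, so university i contributes w_i if α_i > 1, else 0.
α_i > 1 for i ∈ {1, 2}; NE contributions (5, 10, 0), G = 15.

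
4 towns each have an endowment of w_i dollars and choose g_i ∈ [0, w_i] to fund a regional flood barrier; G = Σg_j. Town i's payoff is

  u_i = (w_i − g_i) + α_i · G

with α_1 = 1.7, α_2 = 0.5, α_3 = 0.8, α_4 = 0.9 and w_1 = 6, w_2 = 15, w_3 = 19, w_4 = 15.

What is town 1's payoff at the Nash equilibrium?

∂u_i/∂g_i = α_i − 1, so town i contributes w_i if α_i > 1, else 0.
α_i > 1 for i ∈ {1}; NE contributions (6, 0, 0, 0), G = 6.
u_1 = (6 − 6) + 1.7·6 = 10.2.

10.2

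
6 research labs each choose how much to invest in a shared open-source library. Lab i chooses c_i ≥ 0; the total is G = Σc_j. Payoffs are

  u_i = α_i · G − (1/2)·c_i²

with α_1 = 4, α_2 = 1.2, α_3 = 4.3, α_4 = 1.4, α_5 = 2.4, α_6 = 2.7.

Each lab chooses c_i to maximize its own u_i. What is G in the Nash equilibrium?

Lab i's FOC: ∂u_i/∂c_i = α_i − c_i = 0, so c_i* = α_i.
NE contributions = (4, 1.2, 4.3, 1.4, 2.4, 2.7); G = 16.

16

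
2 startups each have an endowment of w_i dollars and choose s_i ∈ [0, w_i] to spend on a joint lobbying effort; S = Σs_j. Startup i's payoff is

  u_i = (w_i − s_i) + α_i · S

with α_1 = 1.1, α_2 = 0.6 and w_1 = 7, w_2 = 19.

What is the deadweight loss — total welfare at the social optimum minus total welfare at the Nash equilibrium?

13.3

∂u_i/∂s_i = α_i − 1, so startup i contributes w_i if α_i > 1, else 0.
α_i > 1 for i ∈ {1}; NE contributions (7, 0), S = 7.
W^NE = Σw_i − S^NE + (Σα_i)·S^NE = 26 + 0.7·7 = 30.9.
Planner: ∂(Σu_j)/∂s_i = Σα_j − 1 = 0.7 > 0, so everyone contributes w_i; S^SO = 26, W^SO = 26 + 0.7·26 = 44.2.
Deadweight loss = 13.3.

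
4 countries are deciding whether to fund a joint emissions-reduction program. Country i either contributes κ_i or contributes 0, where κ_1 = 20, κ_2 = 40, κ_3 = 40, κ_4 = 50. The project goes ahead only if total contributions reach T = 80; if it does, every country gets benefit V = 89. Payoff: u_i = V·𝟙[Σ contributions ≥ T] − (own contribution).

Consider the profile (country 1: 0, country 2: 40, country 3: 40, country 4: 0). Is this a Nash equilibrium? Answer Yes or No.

Total = 80 ≥ 80: provided.
Country 1 (pledges 0, payoff 89): pledging 20 → total 100, payoff 69. No gain.
Country 2 (pledges 40, payoff 49): dropping to 0 → total 40, payoff 0. No gain.
Country 3 (pledges 40, payoff 49): dropping to 0 → total 40, payoff 0. No gain.
Country 4 (pledges 0, payoff 89): pledging 50 → total 130, payoff 39. No gain.

Yes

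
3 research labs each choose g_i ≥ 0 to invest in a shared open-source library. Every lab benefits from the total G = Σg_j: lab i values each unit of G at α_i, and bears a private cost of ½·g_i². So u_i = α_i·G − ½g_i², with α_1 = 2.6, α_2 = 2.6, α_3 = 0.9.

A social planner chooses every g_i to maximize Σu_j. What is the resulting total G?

Planner FOC: ∂(Σu_j)/∂g_i = (Σα_j) − g_i = 0, so g_i^SO = Σα_j = 6.1 for every i; G^SO = 18.3.

18.3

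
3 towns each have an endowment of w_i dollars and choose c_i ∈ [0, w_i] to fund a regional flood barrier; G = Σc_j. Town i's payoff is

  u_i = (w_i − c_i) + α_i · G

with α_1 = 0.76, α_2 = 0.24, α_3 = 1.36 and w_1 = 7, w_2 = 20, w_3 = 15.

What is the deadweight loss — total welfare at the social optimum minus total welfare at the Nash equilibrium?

∂u_i/∂c_i = α_i − 1, so town i contributes w_i if α_i > 1, else 0.
α_i > 1 for i ∈ {3}; NE contributions (0, 0, 15), G = 15.
W^NE = Σw_i − G^NE + (Σα_i)·G^NE = 42 + 1.36·15 = 62.4.
Planner: ∂(Σu_j)/∂c_i = Σα_j − 1 = 1.36 > 0, so everyone contributes w_i; G^SO = 42, W^SO = 42 + 1.36·42 = 99.12.
Deadweight loss = 36.72.

36.72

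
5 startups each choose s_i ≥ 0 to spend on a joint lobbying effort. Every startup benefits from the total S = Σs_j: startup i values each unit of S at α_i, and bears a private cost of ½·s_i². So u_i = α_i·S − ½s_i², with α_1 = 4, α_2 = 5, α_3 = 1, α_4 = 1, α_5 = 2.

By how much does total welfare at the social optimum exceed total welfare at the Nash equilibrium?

Startup i's FOC: ∂u_i/∂s_i = α_i − s_i = 0, so s_i* = α_i.
NE contributions = (4, 5, 1, 1, 2); S = 13.
W^NE = (Σα)·S − ½Σα_i² = 13² − ½·47 = 145.5.
Planner sets s_i = Σα_j = 13 for every i, so S^SO = 5·13 = 65.
W^SO = (Σα)·S^SO − ½·5·(Σα)² = (5/2)·13² = 422.5.
Deadweight loss = W^SO − W^NE = 277.

277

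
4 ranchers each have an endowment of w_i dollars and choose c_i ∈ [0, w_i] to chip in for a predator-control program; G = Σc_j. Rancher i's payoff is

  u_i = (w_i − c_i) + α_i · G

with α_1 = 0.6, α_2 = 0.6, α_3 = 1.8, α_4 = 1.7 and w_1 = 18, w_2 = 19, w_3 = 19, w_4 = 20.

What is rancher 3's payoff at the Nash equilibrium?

∂u_i/∂c_i = α_i − 1, so rancher i contributes w_i if α_i > 1, else 0.
α_i > 1 for i ∈ {3, 4}; NE contributions (0, 0, 19, 20), G = 39.
u_3 = (19 − 19) + 1.8·39 = 70.2.

70.2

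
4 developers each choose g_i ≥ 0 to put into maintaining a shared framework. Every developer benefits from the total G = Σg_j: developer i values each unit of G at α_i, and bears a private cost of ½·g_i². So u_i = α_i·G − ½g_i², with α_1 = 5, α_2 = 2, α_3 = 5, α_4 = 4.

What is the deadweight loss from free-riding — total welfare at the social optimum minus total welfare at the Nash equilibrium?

291

Developer i's FOC: ∂u_i/∂g_i = α_i − g_i = 0, so g_i* = α_i.
NE contributions = (5, 2, 5, 4); G = 16.
W^NE = (Σα)·G − ½Σα_i² = 16² − ½·70 = 221.
Planner sets g_i = Σα_j = 16 for every i, so G^SO = 4·16 = 64.
W^SO = (Σα)·G^SO − ½·4·(Σα)² = (4/2)·16² = 512.
Deadweight loss = W^SO − W^NE = 291.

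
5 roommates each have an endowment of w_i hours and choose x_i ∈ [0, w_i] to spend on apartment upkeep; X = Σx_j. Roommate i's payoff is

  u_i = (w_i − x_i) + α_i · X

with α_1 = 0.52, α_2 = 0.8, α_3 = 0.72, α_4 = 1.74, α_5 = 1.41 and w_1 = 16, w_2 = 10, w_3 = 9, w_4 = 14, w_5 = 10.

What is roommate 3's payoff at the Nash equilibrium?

26.28

∂u_i/∂x_i = α_i − 1, so roommate i contributes w_i if α_i > 1, else 0.
α_i > 1 for i ∈ {4, 5}; NE contributions (0, 0, 0, 14, 10), X = 24.
u_3 = (9 − 0) + 0.72·24 = 26.28.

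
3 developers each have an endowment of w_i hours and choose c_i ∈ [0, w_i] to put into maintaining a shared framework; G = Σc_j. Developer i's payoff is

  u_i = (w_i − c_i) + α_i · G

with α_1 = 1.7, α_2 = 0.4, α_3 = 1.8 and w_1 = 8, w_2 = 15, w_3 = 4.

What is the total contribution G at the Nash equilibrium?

12

∂u_i/∂c_i = α_i − 1, so developer i contributes w_i if α_i > 1, else 0.
α_i > 1 for i ∈ {1, 3}; NE contributions (8, 0, 4), G = 12.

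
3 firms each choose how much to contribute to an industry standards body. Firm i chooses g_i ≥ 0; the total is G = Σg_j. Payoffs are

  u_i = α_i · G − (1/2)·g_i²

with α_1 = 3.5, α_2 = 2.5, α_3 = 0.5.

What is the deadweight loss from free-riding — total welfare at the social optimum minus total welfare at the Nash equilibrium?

Firm i's FOC: ∂u_i/∂g_i = α_i − g_i = 0, so g_i* = α_i.
NE contributions = (3.5, 2.5, 0.5); G = 6.5.
W^NE = (Σα)·G − ½Σα_i² = 6.5² − ½·18.75 = 32.875.
Planner sets g_i = Σα_j = 6.5 for every i, so G^SO = 3·6.5 = 19.5.
W^SO = (Σα)·G^SO − ½·3·(Σα)² = (3/2)·6.5² = 63.375.
Deadweight loss = W^SO − W^NE = 30.5.

30.5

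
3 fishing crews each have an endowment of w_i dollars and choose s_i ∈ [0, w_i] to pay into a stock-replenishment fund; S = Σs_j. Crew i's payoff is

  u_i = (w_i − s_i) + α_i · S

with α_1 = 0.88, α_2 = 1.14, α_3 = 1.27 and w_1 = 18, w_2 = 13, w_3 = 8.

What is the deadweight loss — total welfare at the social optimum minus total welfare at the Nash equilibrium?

∂u_i/∂s_i = α_i − 1, so crew i contributes w_i if α_i > 1, else 0.
α_i > 1 for i ∈ {2, 3}; NE contributions (0, 13, 8), S = 21.
W^NE = Σw_i − S^NE + (Σα_i)·S^NE = 39 + 2.29·21 = 87.09.
Planner: ∂(Σu_j)/∂s_i = Σα_j − 1 = 2.29 > 0, so everyone contributes w_i; S^SO = 39, W^SO = 39 + 2.29·39 = 128.31.
Deadweight loss = 41.22.

41.22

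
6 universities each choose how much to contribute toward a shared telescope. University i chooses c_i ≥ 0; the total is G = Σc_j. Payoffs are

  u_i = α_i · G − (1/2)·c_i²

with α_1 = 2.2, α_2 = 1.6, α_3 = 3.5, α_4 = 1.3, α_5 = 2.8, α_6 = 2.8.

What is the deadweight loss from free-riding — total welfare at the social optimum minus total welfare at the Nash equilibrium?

University i's FOC: ∂u_i/∂c_i = α_i − c_i = 0, so c_i* = α_i.
NE contributions = (2.2, 1.6, 3.5, 1.3, 2.8, 2.8); G = 14.2.
W^NE = (Σα)·G − ½Σα_i² = 14.2² − ½·37.02 = 183.13.
Planner sets c_i = Σα_j = 14.2 for every i, so G^SO = 6·14.2 = 85.2.
W^SO = (Σα)·G^SO − ½·6·(Σα)² = (6/2)·14.2² = 604.92.
Deadweight loss = W^SO − W^NE = 421.79.

421.79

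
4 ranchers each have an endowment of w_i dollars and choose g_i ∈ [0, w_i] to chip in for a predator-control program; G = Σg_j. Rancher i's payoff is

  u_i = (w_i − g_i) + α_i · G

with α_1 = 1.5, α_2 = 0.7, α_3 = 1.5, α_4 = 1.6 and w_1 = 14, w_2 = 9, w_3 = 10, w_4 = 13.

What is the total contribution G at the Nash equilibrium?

∂u_i/∂g_i = α_i − 1, so rancher i contributes w_i if α_i > 1, else 0.
α_i > 1 for i ∈ {1, 3, 4}; NE contributions (14, 0, 10, 13), G = 37.

37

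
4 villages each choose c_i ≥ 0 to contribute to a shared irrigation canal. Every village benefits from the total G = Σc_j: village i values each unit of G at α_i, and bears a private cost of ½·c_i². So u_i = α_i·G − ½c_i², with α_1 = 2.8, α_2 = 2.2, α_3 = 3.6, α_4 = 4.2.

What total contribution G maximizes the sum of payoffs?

Planner FOC: ∂(Σu_j)/∂c_i = (Σα_j) − c_i = 0, so c_i^SO = Σα_j = 12.8 for every i; G^SO = 51.2.

51.2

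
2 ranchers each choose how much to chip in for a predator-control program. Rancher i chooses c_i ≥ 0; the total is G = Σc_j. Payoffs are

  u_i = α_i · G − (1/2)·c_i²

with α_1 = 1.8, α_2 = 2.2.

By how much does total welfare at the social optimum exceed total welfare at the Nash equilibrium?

Rancher i's FOC: ∂u_i/∂c_i = α_i − c_i = 0, so c_i* = α_i.
NE contributions = (1.8, 2.2); G = 4.
W^NE = (Σα)·G − ½Σα_i² = 4² − ½·8.08 = 11.96.
Planner sets c_i = Σα_j = 4 for every i, so G^SO = 2·4 = 8.
W^SO = (Σα)·G^SO − ½·2·(Σα)² = (2/2)·4² = 16.
Deadweight loss = W^SO − W^NE = 4.04.

4.04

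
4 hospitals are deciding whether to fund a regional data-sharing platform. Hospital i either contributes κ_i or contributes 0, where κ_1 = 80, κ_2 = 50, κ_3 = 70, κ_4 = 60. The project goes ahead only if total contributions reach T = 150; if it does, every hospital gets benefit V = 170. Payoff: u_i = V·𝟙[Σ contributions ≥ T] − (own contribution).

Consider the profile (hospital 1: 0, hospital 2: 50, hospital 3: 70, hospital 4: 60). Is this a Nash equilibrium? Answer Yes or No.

Total = 180 ≥ 150: provided.
Hospital 1 (pledges 0, payoff 170): pledging 80 → total 260, payoff 90. No gain.
Hospital 2 (pledges 50, payoff 120): dropping to 0 → total 130, payoff 0. No gain.
Hospital 3 (pledges 70, payoff 100): dropping to 0 → total 110, payoff 0. No gain.
Hospital 4 (pledges 60, payoff 110): dropping to 0 → total 120, payoff 0. No gain.

Yes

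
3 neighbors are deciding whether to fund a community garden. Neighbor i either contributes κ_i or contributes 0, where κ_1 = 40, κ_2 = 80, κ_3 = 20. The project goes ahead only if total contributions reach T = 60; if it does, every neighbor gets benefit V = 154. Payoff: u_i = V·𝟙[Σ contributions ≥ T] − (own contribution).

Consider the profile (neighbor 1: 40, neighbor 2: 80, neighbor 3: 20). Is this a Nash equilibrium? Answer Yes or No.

Total = 140 ≥ 60: provided.
Neighbor 1 (pledges 40, payoff 114): dropping to 0 → total 100, payoff 154. Profitable deviation.

No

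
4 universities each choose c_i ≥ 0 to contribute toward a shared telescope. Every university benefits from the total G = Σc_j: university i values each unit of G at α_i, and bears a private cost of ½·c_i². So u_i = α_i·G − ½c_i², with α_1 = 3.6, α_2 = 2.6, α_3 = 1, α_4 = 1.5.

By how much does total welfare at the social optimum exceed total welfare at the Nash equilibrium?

87.175

University i's FOC: ∂u_i/∂c_i = α_i − c_i = 0, so c_i* = α_i.
NE contributions = (3.6, 2.6, 1, 1.5); G = 8.7.
W^NE = (Σα)·G − ½Σα_i² = 8.7² − ½·22.97 = 64.205.
Planner sets c_i = Σα_j = 8.7 for every i, so G^SO = 4·8.7 = 34.8.
W^SO = (Σα)·G^SO − ½·4·(Σα)² = (4/2)·8.7² = 151.38.
Deadweight loss = W^SO − W^NE = 87.175.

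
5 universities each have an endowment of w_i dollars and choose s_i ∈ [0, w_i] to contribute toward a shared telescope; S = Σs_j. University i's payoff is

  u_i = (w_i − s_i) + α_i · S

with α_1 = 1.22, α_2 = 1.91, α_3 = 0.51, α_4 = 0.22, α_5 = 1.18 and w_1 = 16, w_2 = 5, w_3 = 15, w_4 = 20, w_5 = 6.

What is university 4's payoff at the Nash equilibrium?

∂u_i/∂s_i = α_i − 1, so university i contributes w_i if α_i > 1, else 0.
α_i > 1 for i ∈ {1, 2, 5}; NE contributions (16, 5, 0, 0, 6), S = 27.
u_4 = (20 − 0) + 0.22·27 = 25.94.

25.94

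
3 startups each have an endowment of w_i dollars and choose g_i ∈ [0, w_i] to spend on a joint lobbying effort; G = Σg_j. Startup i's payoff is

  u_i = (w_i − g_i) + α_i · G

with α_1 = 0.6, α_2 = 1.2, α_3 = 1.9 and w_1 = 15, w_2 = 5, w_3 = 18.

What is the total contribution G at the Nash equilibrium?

23

∂u_i/∂g_i = α_i − 1, so startup i contributes w_i if α_i > 1, else 0.
α_i > 1 for i ∈ {2, 3}; NE contributions (0, 5, 18), G = 23.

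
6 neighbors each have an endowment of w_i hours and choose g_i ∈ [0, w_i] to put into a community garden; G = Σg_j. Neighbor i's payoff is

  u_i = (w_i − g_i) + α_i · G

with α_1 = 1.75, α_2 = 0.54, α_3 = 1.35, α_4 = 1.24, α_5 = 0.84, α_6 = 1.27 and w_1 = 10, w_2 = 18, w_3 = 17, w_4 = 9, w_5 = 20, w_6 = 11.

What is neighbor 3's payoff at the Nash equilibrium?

63.45

∂u_i/∂g_i = α_i − 1, so neighbor i contributes w_i if α_i > 1, else 0.
α_i > 1 for i ∈ {1, 3, 4, 6}; NE contributions (10, 0, 17, 9, 0, 11), G = 47.
u_3 = (17 − 17) + 1.35·47 = 63.45.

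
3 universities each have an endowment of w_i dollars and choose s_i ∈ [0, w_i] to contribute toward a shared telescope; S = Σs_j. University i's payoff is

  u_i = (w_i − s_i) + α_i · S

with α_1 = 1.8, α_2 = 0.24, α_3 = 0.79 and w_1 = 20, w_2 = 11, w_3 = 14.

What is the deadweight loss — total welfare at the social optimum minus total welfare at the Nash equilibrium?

45.75

∂u_i/∂s_i = α_i − 1, so university i contributes w_i if α_i > 1, else 0.
α_i > 1 for i ∈ {1}; NE contributions (20, 0, 0), S = 20.
W^NE = Σw_i − S^NE + (Σα_i)·S^NE = 45 + 1.83·20 = 81.6.
Planner: ∂(Σu_j)/∂s_i = Σα_j − 1 = 1.83 > 0, so everyone contributes w_i; S^SO = 45, W^SO = 45 + 1.83·45 = 127.35.
Deadweight loss = 45.75.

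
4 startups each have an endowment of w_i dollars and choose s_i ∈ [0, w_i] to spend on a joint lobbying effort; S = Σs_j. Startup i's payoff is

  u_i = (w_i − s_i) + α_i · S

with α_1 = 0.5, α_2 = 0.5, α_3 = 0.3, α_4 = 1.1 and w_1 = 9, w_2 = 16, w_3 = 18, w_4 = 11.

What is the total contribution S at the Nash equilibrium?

∂u_i/∂s_i = α_i − 1, so startup i contributes w_i if α_i > 1, else 0.
α_i > 1 for i ∈ {4}; NE contributions (0, 0, 0, 11), S = 11.

11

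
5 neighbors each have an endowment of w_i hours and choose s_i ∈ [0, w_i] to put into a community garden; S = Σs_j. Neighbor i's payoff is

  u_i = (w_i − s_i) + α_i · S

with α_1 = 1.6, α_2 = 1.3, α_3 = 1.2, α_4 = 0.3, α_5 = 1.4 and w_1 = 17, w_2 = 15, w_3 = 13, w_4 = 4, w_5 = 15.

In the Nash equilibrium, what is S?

60

∂u_i/∂s_i = α_i − 1, so neighbor i contributes w_i if α_i > 1, else 0.
α_i > 1 for i ∈ {1, 2, 3, 5}; NE contributions (17, 15, 13, 0, 15), S = 60.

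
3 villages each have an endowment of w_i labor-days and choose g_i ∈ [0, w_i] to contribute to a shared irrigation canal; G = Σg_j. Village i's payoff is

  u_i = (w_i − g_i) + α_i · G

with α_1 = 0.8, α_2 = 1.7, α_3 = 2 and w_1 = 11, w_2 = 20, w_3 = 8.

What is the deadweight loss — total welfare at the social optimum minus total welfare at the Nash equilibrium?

38.5

∂u_i/∂g_i = α_i − 1, so village i contributes w_i if α_i > 1, else 0.
α_i > 1 for i ∈ {2, 3}; NE contributions (0, 20, 8), G = 28.
W^NE = Σw_i − G^NE + (Σα_i)·G^NE = 39 + 3.5·28 = 137.
Planner: ∂(Σu_j)/∂g_i = Σα_j − 1 = 3.5 > 0, so everyone contributes w_i; G^SO = 39, W^SO = 39 + 3.5·39 = 175.5.
Deadweight loss = 38.5.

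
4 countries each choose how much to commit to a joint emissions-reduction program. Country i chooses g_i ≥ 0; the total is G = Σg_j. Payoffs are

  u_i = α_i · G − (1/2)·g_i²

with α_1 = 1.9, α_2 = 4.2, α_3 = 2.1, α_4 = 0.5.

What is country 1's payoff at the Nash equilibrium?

14.725

Country i's FOC: ∂u_i/∂g_i = α_i − g_i = 0, so g_i* = α_i.
NE contributions = (1.9, 4.2, 2.1, 0.5); G = 8.7.
u_1 = α_1·G − ½·(g_1)² = 1.9·8.7 − ½·1.9² = 14.725.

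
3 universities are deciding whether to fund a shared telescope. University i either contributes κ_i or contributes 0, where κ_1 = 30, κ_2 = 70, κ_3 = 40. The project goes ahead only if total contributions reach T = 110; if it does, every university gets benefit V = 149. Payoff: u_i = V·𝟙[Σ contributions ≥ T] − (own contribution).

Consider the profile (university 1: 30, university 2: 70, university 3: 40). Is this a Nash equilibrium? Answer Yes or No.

Total = 140 ≥ 110: provided.
University 1 (pledges 30, payoff 119): dropping to 0 → total 110, payoff 149. Profitable deviation.

No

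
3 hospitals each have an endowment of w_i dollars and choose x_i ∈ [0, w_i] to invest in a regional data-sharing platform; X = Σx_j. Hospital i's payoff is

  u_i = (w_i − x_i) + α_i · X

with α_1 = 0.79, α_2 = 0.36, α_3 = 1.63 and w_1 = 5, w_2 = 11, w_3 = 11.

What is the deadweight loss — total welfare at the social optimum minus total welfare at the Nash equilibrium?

28.48

∂u_i/∂x_i = α_i − 1, so hospital i contributes w_i if α_i > 1, else 0.
α_i > 1 for i ∈ {3}; NE contributions (0, 0, 11), X = 11.
W^NE = Σw_i − X^NE + (Σα_i)·X^NE = 27 + 1.78·11 = 46.58.
Planner: ∂(Σu_j)/∂x_i = Σα_j − 1 = 1.78 > 0, so everyone contributes w_i; X^SO = 27, W^SO = 27 + 1.78·27 = 75.06.
Deadweight loss = 28.48.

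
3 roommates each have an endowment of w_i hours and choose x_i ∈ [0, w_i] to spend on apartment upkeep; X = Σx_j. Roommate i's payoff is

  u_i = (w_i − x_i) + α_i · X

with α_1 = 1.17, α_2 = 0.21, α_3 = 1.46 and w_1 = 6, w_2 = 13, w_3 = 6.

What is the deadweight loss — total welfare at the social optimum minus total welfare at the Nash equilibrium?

∂u_i/∂x_i = α_i − 1, so roommate i contributes w_i if α_i > 1, else 0.
α_i > 1 for i ∈ {1, 3}; NE contributions (6, 0, 6), X = 12.
W^NE = Σw_i − X^NE + (Σα_i)·X^NE = 25 + 1.84·12 = 47.08.
Planner: ∂(Σu_j)/∂x_i = Σα_j − 1 = 1.84 > 0, so everyone contributes w_i; X^SO = 25, W^SO = 25 + 1.84·25 = 71.
Deadweight loss = 23.92.

23.92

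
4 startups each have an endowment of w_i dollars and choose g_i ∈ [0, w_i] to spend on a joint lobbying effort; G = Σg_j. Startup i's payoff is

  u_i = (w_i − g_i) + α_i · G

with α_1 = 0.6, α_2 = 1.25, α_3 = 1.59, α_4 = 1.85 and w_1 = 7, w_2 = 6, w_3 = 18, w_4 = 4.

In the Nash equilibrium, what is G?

28

∂u_i/∂g_i = α_i − 1, so startup i contributes w_i if α_i > 1, else 0.
α_i > 1 for i ∈ {2, 3, 4}; NE contributions (0, 6, 18, 4), G = 28.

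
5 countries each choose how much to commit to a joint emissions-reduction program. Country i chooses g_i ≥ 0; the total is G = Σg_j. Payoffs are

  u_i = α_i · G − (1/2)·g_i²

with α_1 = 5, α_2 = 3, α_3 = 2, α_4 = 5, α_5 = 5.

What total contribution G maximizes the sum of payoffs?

100

Planner FOC: ∂(Σu_j)/∂g_i = (Σα_j) − g_i = 0, so g_i^SO = Σα_j = 20 for every i; G^SO = 100.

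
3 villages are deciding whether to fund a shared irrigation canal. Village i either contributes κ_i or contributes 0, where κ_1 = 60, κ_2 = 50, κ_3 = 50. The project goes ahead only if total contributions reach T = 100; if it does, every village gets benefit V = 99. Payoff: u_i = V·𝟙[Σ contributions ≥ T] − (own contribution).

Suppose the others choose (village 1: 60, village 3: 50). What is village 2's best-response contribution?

0

Others' total = 110 ≥ 100; contributing adds cost 50 for no extra benefit.
Best response: 0.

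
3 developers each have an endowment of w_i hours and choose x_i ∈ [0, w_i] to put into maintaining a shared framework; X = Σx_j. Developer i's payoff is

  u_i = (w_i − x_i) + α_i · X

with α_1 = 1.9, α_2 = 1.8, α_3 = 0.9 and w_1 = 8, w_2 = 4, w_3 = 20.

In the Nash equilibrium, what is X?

12

∂u_i/∂x_i = α_i − 1, so developer i contributes w_i if α_i > 1, else 0.
α_i > 1 for i ∈ {1, 2}; NE contributions (8, 4, 0), X = 12.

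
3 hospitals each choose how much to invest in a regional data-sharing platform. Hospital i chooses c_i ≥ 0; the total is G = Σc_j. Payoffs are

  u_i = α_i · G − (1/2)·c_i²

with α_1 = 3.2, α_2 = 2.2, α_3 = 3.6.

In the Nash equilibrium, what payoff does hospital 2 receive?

Hospital i's FOC: ∂u_i/∂c_i = α_i − c_i = 0, so c_i* = α_i.
NE contributions = (3.2, 2.2, 3.6); G = 9.
u_2 = α_2·G − ½·(c_2)² = 2.2·9 − ½·2.2² = 17.38.

17.38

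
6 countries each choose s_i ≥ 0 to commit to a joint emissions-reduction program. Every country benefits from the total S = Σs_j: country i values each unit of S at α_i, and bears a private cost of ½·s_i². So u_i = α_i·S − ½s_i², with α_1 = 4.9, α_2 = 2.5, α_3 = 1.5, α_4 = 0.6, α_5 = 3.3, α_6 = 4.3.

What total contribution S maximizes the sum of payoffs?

Planner FOC: ∂(Σu_j)/∂s_i = (Σα_j) − s_i = 0, so s_i^SO = Σα_j = 17.1 for every i; S^SO = 102.6.

102.6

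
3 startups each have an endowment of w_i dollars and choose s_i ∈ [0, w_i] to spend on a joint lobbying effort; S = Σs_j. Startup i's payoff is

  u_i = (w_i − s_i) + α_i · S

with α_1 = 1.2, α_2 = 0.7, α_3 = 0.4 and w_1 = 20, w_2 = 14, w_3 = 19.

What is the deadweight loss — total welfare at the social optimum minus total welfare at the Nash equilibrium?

∂u_i/∂s_i = α_i − 1, so startup i contributes w_i if α_i > 1, else 0.
α_i > 1 for i ∈ {1}; NE contributions (20, 0, 0), S = 20.
W^NE = Σw_i − S^NE + (Σα_i)·S^NE = 53 + 1.3·20 = 79.
Planner: ∂(Σu_j)/∂s_i = Σα_j − 1 = 1.3 > 0, so everyone contributes w_i; S^SO = 53, W^SO = 53 + 1.3·53 = 121.9.
Deadweight loss = 42.9.

42.9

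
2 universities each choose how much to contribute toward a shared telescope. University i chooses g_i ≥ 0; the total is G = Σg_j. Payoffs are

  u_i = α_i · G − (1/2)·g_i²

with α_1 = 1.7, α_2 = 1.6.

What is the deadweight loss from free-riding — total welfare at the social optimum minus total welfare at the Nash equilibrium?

University i's FOC: ∂u_i/∂g_i = α_i − g_i = 0, so g_i* = α_i.
NE contributions = (1.7, 1.6); G = 3.3.
W^NE = (Σα)·G − ½Σα_i² = 3.3² − ½·5.45 = 8.165.
Planner sets g_i = Σα_j = 3.3 for every i, so G^SO = 2·3.3 = 6.6.
W^SO = (Σα)·G^SO − ½·2·(Σα)² = (2/2)·3.3² = 10.89.
Deadweight loss = W^SO − W^NE = 2.725.

2.725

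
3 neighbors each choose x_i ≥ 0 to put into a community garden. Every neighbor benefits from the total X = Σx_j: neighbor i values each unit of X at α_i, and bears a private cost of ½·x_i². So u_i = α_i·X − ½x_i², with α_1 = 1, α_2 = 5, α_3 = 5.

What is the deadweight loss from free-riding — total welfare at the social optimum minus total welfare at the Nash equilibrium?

86

Neighbor i's FOC: ∂u_i/∂x_i = α_i − x_i = 0, so x_i* = α_i.
NE contributions = (1, 5, 5); X = 11.
W^NE = (Σα)·X − ½Σα_i² = 11² − ½·51 = 95.5.
Planner sets x_i = Σα_j = 11 for every i, so X^SO = 3·11 = 33.
W^SO = (Σα)·X^SO − ½·3·(Σα)² = (3/2)·11² = 181.5.
Deadweight loss = W^SO − W^NE = 86.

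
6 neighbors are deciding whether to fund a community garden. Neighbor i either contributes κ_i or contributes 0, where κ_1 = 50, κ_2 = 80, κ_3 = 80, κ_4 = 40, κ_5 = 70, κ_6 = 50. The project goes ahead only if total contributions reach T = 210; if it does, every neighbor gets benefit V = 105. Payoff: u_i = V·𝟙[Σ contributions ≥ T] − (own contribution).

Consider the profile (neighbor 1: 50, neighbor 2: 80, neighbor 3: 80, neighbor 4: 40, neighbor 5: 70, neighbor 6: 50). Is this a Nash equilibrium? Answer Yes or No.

No

Total = 370 ≥ 210: provided.
Neighbor 1 (pledges 50, payoff 55): dropping to 0 → total 320, payoff 105. Profitable deviation.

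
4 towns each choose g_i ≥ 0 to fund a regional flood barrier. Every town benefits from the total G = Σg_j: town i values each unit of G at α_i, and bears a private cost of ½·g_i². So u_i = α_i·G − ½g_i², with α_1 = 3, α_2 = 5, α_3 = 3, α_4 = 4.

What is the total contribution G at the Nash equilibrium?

Town i's FOC: ∂u_i/∂g_i = α_i − g_i = 0, so g_i* = α_i.
NE contributions = (3, 5, 3, 4); G = 15.

15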